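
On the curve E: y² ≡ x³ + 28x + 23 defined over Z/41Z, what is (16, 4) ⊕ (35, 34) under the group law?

(21, 14)

(16, 4) + (35, 34). λ = (34 - 4)/(35 - 16) ≡ 30/19 mod 41. 19⁻¹ ≡ 13 (mod 41), so λ ≡ 21.
  x = λ² - 16 - 35 = 441 - 51 ≡ 21; y = λ·(16 - 21) - 4 ≡ 14. → (21, 14)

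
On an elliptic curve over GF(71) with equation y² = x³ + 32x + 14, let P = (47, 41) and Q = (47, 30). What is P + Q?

The two points share x = 47 and their y-coordinates satisfy 41 + 30 ≡ 0 (mod 71), so they are inverses. Their sum is 𝒪.

O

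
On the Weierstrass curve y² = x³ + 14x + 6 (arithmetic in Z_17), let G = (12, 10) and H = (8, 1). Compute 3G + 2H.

(6, 0)

First 3G:
Repeated addition: build up to 3G.
2G: tangent at (12, 10): λ = (3·12² + 14)/(2·10) ≡ 4/3. 3⁻¹ ≡ 6 (mod 17) since 3·6 = 18 ≡ 1, so λ ≡ 4·6 ≡ 7.
  x = λ² - 12 - 12 = 49 - 24 ≡ 8; y = λ·(12 - 8) - 10 ≡ 1. → (8, 1)
3G: (8, 1) + (12, 10). λ = (10 - 1)/(12 - 8) ≡ 9/4 mod 17. 4⁻¹ ≡ 13 (mod 17), so λ ≡ 15.
  x = λ² - 8 - 12 = 225 - 20 ≡ 1; y = λ·(8 - 1) - 1 ≡ 2. → (1, 2)
3G = (1, 2).
Next 2H:
Repeated addition: build up to 2H.
2H: tangent at (8, 1): λ = (3·8² + 14)/(2·1) ≡ 2/2. 2⁻¹ ≡ 9 (mod 17), so λ ≡ 2·9 ≡ 1.
  x = λ² - 8 - 8 = 1 - 16 ≡ 2; y = λ·(8 - 2) - 1 ≡ 5. → (2, 5)
2H = (2, 5).
Finally 3G + 2H:
(1, 2) + (2, 5). λ = (5 - 2)/(2 - 1) ≡ 3/1 mod 17. 1⁻¹ ≡ 1 (mod 17) since 1·1 = 1 ≡ 1, so λ ≡ 3.
  x = λ² - 1 - 2 = 9 - 3 ≡ 6; y = λ·(1 - 6) - 2 ≡ 0. → (6, 0)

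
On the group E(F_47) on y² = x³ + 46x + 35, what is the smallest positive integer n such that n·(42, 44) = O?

3

2P: tangent at (42, 44): λ = (3·42² + 46)/(2·44) ≡ 27/41. 41⁻¹ ≡ 39 (mod 47) since 41·39 = 1599 ≡ 1, so λ ≡ 27·39 ≡ 19.
  x = λ² - 42 - 42 = 361 - 84 ≡ 42; y = λ·(42 - 42) - 44 ≡ 3. → (42, 3)
3P: (42, 3) + (42, 44): same x and y₁ ≡ -y₂, so the sum is O.
3P = O, so the order is 3.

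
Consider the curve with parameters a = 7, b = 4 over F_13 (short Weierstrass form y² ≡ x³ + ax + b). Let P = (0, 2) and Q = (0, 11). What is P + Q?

O

The two points share x = 0 and their y-coordinates satisfy 2 + 11 ≡ 0 (mod 13), so they are inverses. Their sum is ∞.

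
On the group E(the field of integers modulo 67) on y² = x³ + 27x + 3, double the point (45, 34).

(2, 47)

tangent at (45, 34): λ = (3·45² + 27)/(2·34) ≡ 5/1. 1⁻¹ ≡ 1 (mod 67), so λ ≡ 5·1 ≡ 5.
  x = λ² - 45 - 45 = 25 - 90 ≡ 2; y = λ·(45 - 2) - 34 ≡ 47. → (2, 47)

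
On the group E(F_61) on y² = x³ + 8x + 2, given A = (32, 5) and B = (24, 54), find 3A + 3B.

First 3A:
Repeated addition: build up to 3A.
2A: tangent at (32, 5): λ = (3·32² + 8)/(2·5) ≡ 30/10. 10⁻¹ ≡ 55 (mod 61), so λ ≡ 30·55 ≡ 3.
  x = λ² - 32 - 32 = 9 - 64 ≡ 6; y = λ·(32 - 6) - 5 ≡ 12. → (6, 12)
3A: (6, 12) + (32, 5). λ = (5 - 12)/(32 - 6) ≡ 54/26 mod 61. 26⁻¹ ≡ 54 (mod 61), so λ ≡ 49.
  x = λ² - 6 - 32 = 2401 - 38 ≡ 45; y = λ·(6 - 45) - 12 ≡ 29. → (45, 29)
3A = (45, 29).
Next 3B:
Repeated addition: build up to 3B.
2B: tangent at (24, 54): λ = (3·24² + 8)/(2·54) ≡ 28/47. 47⁻¹ ≡ 13 (mod 61) since 47·13 = 611 ≡ 1, so λ ≡ 28·13 ≡ 59.
  x = λ² - 24 - 24 = 3481 - 48 ≡ 17; y = λ·(24 - 17) - 54 ≡ 54. → (17, 54)
3B: (17, 54) + (24, 54). λ = (54 - 54)/(24 - 17) ≡ 0/7 mod 61. 7⁻¹ ≡ 35 (mod 61) since 7·35 = 245 ≡ 1, so λ ≡ 0.
  x = λ² - 17 - 24 = 0 - 41 ≡ 20; y = λ·(17 - 20) - 54 ≡ 7. → (20, 7)
3B = (20, 7).
Finally 3A + 3B:
(45, 29) + (20, 7). λ = (7 - 29)/(20 - 45) ≡ 39/36 mod 61. 36⁻¹ ≡ 39 (mod 61) since 36·39 = 1404 ≡ 1, so λ ≡ 57.
  x = λ² - 45 - 20 = 3249 - 65 ≡ 12; y = λ·(45 - 12) - 29 ≡ 22. → (12, 22)

(12, 22)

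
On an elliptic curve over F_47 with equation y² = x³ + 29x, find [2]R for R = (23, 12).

(28, 43)

tangent at (23, 12): λ = (3·23² + 29)/(2·12) ≡ 18/24. 24⁻¹ ≡ 2 (mod 47) since 24·2 = 48 ≡ 1, so λ ≡ 18·2 ≡ 36.
  x = λ² - 23 - 23 = 1296 - 46 ≡ 28; y = λ·(23 - 28) - 12 ≡ 43. → (28, 43)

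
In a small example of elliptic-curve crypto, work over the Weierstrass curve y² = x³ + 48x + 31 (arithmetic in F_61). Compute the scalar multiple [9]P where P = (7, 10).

(45, 48)

Double-and-add on 9 = (1001)₂. Start with P = (7, 10) for the leading 1-bit.
double: tangent at (7, 10): λ = (3·7² + 48)/(2·10) ≡ 12/20. 20⁻¹ ≡ 58 (mod 61), so λ ≡ 12·58 ≡ 25.
  x = λ² - 7 - 7 = 625 - 14 ≡ 1; y = λ·(7 - 1) - 10 ≡ 18. → (1, 18)
double: tangent at (1, 18): λ = (3·1² + 48)/(2·18) ≡ 51/36. 36⁻¹ ≡ 39 (mod 61) since 36·39 = 1404 ≡ 1, so λ ≡ 51·39 ≡ 37.
  x = λ² - 1 - 1 = 1369 - 2 ≡ 25; y = λ·(1 - 25) - 18 ≡ 9. → (25, 9)
double: tangent at (25, 9): λ = (3·25² + 48)/(2·9) ≡ 32/18. 18⁻¹ ≡ 17 (mod 61) since 18·17 = 306 ≡ 1, so λ ≡ 32·17 ≡ 56.
  x = λ² - 25 - 25 = 3136 - 50 ≡ 36; y = λ·(25 - 36) - 9 ≡ 46. → (36, 46)
add P: (36, 46) + (7, 10). λ = (10 - 46)/(7 - 36) ≡ 25/32 mod 61. 32⁻¹ ≡ 21 (mod 61) since 32·21 = 672 ≡ 1, so λ ≡ 37.
  x = λ² - 36 - 7 = 1369 - 43 ≡ 45; y = λ·(36 - 45) - 46 ≡ 48. → (45, 48)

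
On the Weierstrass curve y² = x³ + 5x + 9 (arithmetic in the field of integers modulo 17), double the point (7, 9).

tangent at (7, 9): λ = (3·7² + 5)/(2·9) ≡ 16/1. 1⁻¹ ≡ 1 (mod 17) since 1·1 = 1 ≡ 1, so λ ≡ 16·1 ≡ 16.
  x = λ² - 7 - 7 = 256 - 14 ≡ 4; y = λ·(7 - 4) - 9 ≡ 5. → (4, 5)

(4, 5)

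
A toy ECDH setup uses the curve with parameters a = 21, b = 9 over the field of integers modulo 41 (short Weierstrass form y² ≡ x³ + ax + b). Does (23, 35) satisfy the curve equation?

no

y² = 35² ≡ 36; x³ + 21x + 9 = 12659 ≡ 31 (mod 41). 36 ≠ 31.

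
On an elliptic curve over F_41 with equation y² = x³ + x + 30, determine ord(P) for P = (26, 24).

10

2P: tangent at (26, 24): λ = (3·26² + 1)/(2·24) ≡ 20/7. 7⁻¹ ≡ 6 (mod 41), so λ ≡ 20·6 ≡ 38.
  x = λ² - 26 - 26 = 1444 - 52 ≡ 39; y = λ·(26 - 39) - 24 ≡ 15. → (39, 15)
3P: (39, 15) + (26, 24). λ = (24 - 15)/(26 - 39) ≡ 9/28 mod 41. 28⁻¹ ≡ 22 (mod 41), so λ ≡ 34.
  x = λ² - 39 - 26 = 1156 - 65 ≡ 25; y = λ·(39 - 25) - 15 ≡ 10. → (25, 10)
4P: (25, 10) + (26, 24). λ = (24 - 10)/(26 - 25) ≡ 14/1 mod 41. 1⁻¹ ≡ 1 (mod 41), so λ ≡ 14.
  x = λ² - 25 - 26 = 196 - 51 ≡ 22; y = λ·(25 - 22) - 10 ≡ 32. → (22, 32)
5P: (22, 32) + (26, 24). λ = (24 - 32)/(26 - 22) ≡ 33/4 mod 41. 4⁻¹ ≡ 31 (mod 41) since 4·31 = 124 ≡ 1, so λ ≡ 39.
  x = λ² - 22 - 26 = 1521 - 48 ≡ 38; y = λ·(22 - 38) - 32 ≡ 0. → (38, 0)
6P: (38, 0) + (26, 24). λ = (24 - 0)/(26 - 38) ≡ 24/29 mod 41. 29⁻¹ ≡ 17 (mod 41), so λ ≡ 39.
  x = λ² - 38 - 26 = 1521 - 64 ≡ 22; y = λ·(38 - 22) - 0 ≡ 9. → (22, 9)
7P: (22, 9) + (26, 24). λ = (24 - 9)/(26 - 22) ≡ 15/4 mod 41. 4⁻¹ ≡ 31 (mod 41) since 4·31 = 124 ≡ 1, so λ ≡ 14.
  x = λ² - 22 - 26 = 196 - 48 ≡ 25; y = λ·(22 - 25) - 9 ≡ 31. → (25, 31)
8P: (25, 31) + (26, 24). λ = (24 - 31)/(26 - 25) ≡ 34/1 mod 41. 1⁻¹ ≡ 1 (mod 41), so λ ≡ 34.
  x = λ² - 25 - 26 = 1156 - 51 ≡ 39; y = λ·(25 - 39) - 31 ≡ 26. → (39, 26)
9P: (39, 26) + (26, 24). λ = (24 - 26)/(26 - 39) ≡ 39/28 mod 41. 28⁻¹ ≡ 22 (mod 41) since 28·22 = 616 ≡ 1, so λ ≡ 38.
  x = λ² - 39 - 26 = 1444 - 65 ≡ 26; y = λ·(39 - 26) - 26 ≡ 17. → (26, 17)
10P: (26, 17) + (26, 24): same x and y₁ ≡ -y₂, so the sum is ∞.
10P = ∞, so the order is 10.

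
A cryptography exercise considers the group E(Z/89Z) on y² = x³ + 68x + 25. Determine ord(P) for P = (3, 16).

2P: tangent at (3, 16): λ = (3·3² + 68)/(2·16) ≡ 6/32. 32⁻¹ ≡ 64 (mod 89), so λ ≡ 6·64 ≡ 28.
  x = λ² - 3 - 3 = 784 - 6 ≡ 66; y = λ·(3 - 66) - 16 ≡ 0. → (66, 0)
3P: (66, 0) + (3, 16). λ = (16 - 0)/(3 - 66) ≡ 16/26 mod 89. 26⁻¹ ≡ 24 (mod 89) since 26·24 = 624 ≡ 1, so λ ≡ 28.
  x = λ² - 66 - 3 = 784 - 69 ≡ 3; y = λ·(66 - 3) - 0 ≡ 73. → (3, 73)
4P: (3, 73) + (3, 16): same x and y₁ ≡ -y₂, so the sum is O.
4P = O, so the order is 4.

4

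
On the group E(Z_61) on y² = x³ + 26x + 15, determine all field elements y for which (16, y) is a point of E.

14, 47

x³ + 26x + 15 = 4527 ≡ 13 (mod 61).
Square roots of 13 mod 61: 14 and 47 (since 14² = 196 ≡ 13).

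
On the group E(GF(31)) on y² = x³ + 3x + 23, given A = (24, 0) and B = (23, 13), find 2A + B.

(23, 13)

First 2A:
Repeated addition: build up to 2A.
2A: (24, 0) + (24, 0): same x and y₁ ≡ -y₂, so the sum is the point at infinity.
2A = the point at infinity.
Finally 2A + B:
the point at infinity + (23, 13) = (23, 13) (identity).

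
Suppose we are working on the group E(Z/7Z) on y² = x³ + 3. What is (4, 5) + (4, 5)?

tangent at (4, 5): λ = (3·4² + 0)/(2·5) ≡ 6/3. 3⁻¹ ≡ 5 (mod 7) since 3·5 = 15 ≡ 1, so λ ≡ 6·5 ≡ 2.
  x = λ² - 4 - 4 = 4 - 8 ≡ 3; y = λ·(4 - 3) - 5 ≡ 4. → (3, 4)

(3, 4)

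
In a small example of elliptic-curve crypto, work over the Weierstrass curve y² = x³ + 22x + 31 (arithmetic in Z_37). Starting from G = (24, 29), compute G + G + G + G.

Double-and-add on 4 = (100)₂. Start with G = (24, 29) for the leading 1-bit.
double: tangent at (24, 29): λ = (3·24² + 22)/(2·29) ≡ 11/21. 21⁻¹ ≡ 30 (mod 37) since 21·30 = 630 ≡ 1, so λ ≡ 11·30 ≡ 34.
  x = λ² - 24 - 24 = 1156 - 48 ≡ 35; y = λ·(24 - 35) - 29 ≡ 4. → (35, 4)
double: tangent at (35, 4): λ = (3·35² + 22)/(2·4) ≡ 34/8. 8⁻¹ ≡ 14 (mod 37), so λ ≡ 34·14 ≡ 32.
  x = λ² - 35 - 35 = 1024 - 70 ≡ 29; y = λ·(35 - 29) - 4 ≡ 3. → (29, 3)

(29, 3)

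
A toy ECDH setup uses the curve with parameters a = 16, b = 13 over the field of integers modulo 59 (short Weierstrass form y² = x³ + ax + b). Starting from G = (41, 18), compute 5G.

Repeated addition: build up to 5G.
2G: tangent at (41, 18): λ = (3·41² + 16)/(2·18) ≡ 44/36. 36⁻¹ ≡ 41 (mod 59), so λ ≡ 44·41 ≡ 34.
  x = λ² - 41 - 41 = 1156 - 82 ≡ 12; y = λ·(41 - 12) - 18 ≡ 24. → (12, 24)
3G: (12, 24) + (41, 18). λ = (18 - 24)/(41 - 12) ≡ 53/29 mod 59. 29⁻¹ ≡ 57 (mod 59) since 29·57 = 1653 ≡ 1, so λ ≡ 12.
  x = λ² - 12 - 41 = 144 - 53 ≡ 32; y = λ·(12 - 32) - 24 ≡ 31. → (32, 31)
4G: (32, 31) + (41, 18). λ = (18 - 31)/(41 - 32) ≡ 46/9 mod 59. 9⁻¹ ≡ 46 (mod 59), so λ ≡ 51.
  x = λ² - 32 - 41 = 2601 - 73 ≡ 50; y = λ·(32 - 50) - 31 ≡ 54. → (50, 54)
5G: (50, 54) + (41, 18). λ = (18 - 54)/(41 - 50) ≡ 23/50 mod 59. 50⁻¹ ≡ 13 (mod 59), so λ ≡ 4.
  x = λ² - 50 - 41 = 16 - 91 ≡ 43; y = λ·(50 - 43) - 54 ≡ 33. → (43, 33)

(43, 33)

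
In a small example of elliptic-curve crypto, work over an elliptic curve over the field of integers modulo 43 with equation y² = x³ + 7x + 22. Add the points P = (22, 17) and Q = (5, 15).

(30, 20)

(22, 17) + (5, 15). λ = (15 - 17)/(5 - 22) ≡ 41/26 mod 43. 26⁻¹ ≡ 5 (mod 43), so λ ≡ 33.
  x = λ² - 22 - 5 = 1089 - 27 ≡ 30; y = λ·(22 - 30) - 17 ≡ 20. → (30, 20)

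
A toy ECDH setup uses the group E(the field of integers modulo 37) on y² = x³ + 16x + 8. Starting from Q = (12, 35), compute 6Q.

Repeated addition: build up to 6Q.
2Q: tangent at (12, 35): λ = (3·12² + 16)/(2·35) ≡ 4/33. 33⁻¹ ≡ 9 (mod 37), so λ ≡ 4·9 ≡ 36.
  x = λ² - 12 - 12 = 1296 - 24 ≡ 14; y = λ·(12 - 14) - 35 ≡ 4. → (14, 4)
3Q: (14, 4) + (12, 35). λ = (35 - 4)/(12 - 14) ≡ 31/35 mod 37. 35⁻¹ ≡ 18 (mod 37) since 35·18 = 630 ≡ 1, so λ ≡ 3.
  x = λ² - 14 - 12 = 9 - 26 ≡ 20; y = λ·(14 - 20) - 4 ≡ 15. → (20, 15)
4Q: (20, 15) + (12, 35). λ = (35 - 15)/(12 - 20) ≡ 20/29 mod 37. 29⁻¹ ≡ 23 (mod 37), so λ ≡ 16.
  x = λ² - 20 - 12 = 256 - 32 ≡ 2; y = λ·(20 - 2) - 15 ≡ 14. → (2, 14)
5Q: (2, 14) + (12, 35). λ = (35 - 14)/(12 - 2) ≡ 21/10 mod 37. 10⁻¹ ≡ 26 (mod 37) since 10·26 = 260 ≡ 1, so λ ≡ 28.
  x = λ² - 2 - 12 = 784 - 14 ≡ 30; y = λ·(2 - 30) - 14 ≡ 16. → (30, 16)
6Q: (30, 16) + (12, 35). λ = (35 - 16)/(12 - 30) ≡ 19/19 mod 37. 19⁻¹ ≡ 2 (mod 37) since 19·2 = 38 ≡ 1, so λ ≡ 1.
  x = λ² - 30 - 12 = 1 - 42 ≡ 33; y = λ·(30 - 33) - 16 ≡ 18. → (33, 18)

(33, 18)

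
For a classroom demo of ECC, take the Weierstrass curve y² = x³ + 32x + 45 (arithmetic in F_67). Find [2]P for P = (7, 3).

tangent at (7, 3): λ = (3·7² + 32)/(2·3) ≡ 45/6. 6⁻¹ ≡ 56 (mod 67) since 6·56 = 336 ≡ 1, so λ ≡ 45·56 ≡ 41.
  x = λ² - 7 - 7 = 1681 - 14 ≡ 59; y = λ·(7 - 59) - 3 ≡ 9. → (59, 9)

(59, 9)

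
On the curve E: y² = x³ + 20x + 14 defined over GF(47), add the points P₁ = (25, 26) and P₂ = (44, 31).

(25, 26) + (44, 31). λ = (31 - 26)/(44 - 25) ≡ 5/19 mod 47. 19⁻¹ ≡ 5 (mod 47), so λ ≡ 25.
  x = λ² - 25 - 44 = 625 - 69 ≡ 39; y = λ·(25 - 39) - 26 ≡ 0. → (39, 0)

(39, 0)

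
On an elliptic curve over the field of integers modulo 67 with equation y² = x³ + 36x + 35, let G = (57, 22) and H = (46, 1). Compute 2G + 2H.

First 2G:
Repeated addition: build up to 2G.
2G: tangent at (57, 22): λ = (3·57² + 36)/(2·22) ≡ 1/44. 44⁻¹ ≡ 32 (mod 67), so λ ≡ 1·32 ≡ 32.
  x = λ² - 57 - 57 = 1024 - 114 ≡ 39; y = λ·(57 - 39) - 22 ≡ 18. → (39, 18)
2G = (39, 18).
Next 2H:
Repeated addition: build up to 2H.
2H: tangent at (46, 1): λ = (3·46² + 36)/(2·1) ≡ 19/2. 2⁻¹ ≡ 34 (mod 67), so λ ≡ 19·34 ≡ 43.
  x = λ² - 46 - 46 = 1849 - 92 ≡ 15; y = λ·(46 - 15) - 1 ≡ 59. → (15, 59)
2H = (15, 59).
Finally 2G + 2H:
(39, 18) + (15, 59). λ = (59 - 18)/(15 - 39) ≡ 41/43 mod 67. 43⁻¹ ≡ 53 (mod 67), so λ ≡ 29.
  x = λ² - 39 - 15 = 841 - 54 ≡ 50; y = λ·(39 - 50) - 18 ≡ 65. → (50, 65)

(50, 65)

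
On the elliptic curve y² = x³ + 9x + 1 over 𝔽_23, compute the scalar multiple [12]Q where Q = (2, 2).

O

Repeated addition: build up to 12Q.
2Q: tangent at (2, 2): λ = (3·2² + 9)/(2·2) ≡ 21/4. 4⁻¹ ≡ 6 (mod 23), so λ ≡ 21·6 ≡ 11.
  x = λ² - 2 - 2 = 121 - 4 ≡ 2; y = λ·(2 - 2) - 2 ≡ 21. → (2, 21)
3Q: (2, 21) + (2, 2): same x and y₁ ≡ -y₂, so the sum is 𝒪.
4Q: 𝒪 + (2, 2) = (2, 2) (identity).
5Q: tangent at (2, 2): λ = (3·2² + 9)/(2·2) ≡ 21/4. 4⁻¹ ≡ 6 (mod 23) since 4·6 = 24 ≡ 1, so λ ≡ 21·6 ≡ 11.
  x = λ² - 2 - 2 = 121 - 4 ≡ 2; y = λ·(2 - 2) - 2 ≡ 21. → (2, 21)
6Q: (2, 21) + (2, 2): same x and y₁ ≡ -y₂, so the sum is 𝒪.
7Q: 𝒪 + (2, 2) = (2, 2) (identity).
8Q: tangent at (2, 2): λ = (3·2² + 9)/(2·2) ≡ 21/4. 4⁻¹ ≡ 6 (mod 23) since 4·6 = 24 ≡ 1, so λ ≡ 21·6 ≡ 11.
  x = λ² - 2 - 2 = 121 - 4 ≡ 2; y = λ·(2 - 2) - 2 ≡ 21. → (2, 21)
9Q: (2, 21) + (2, 2): same x and y₁ ≡ -y₂, so the sum is 𝒪.
10Q: 𝒪 + (2, 2) = (2, 2) (identity).
11Q: tangent at (2, 2): λ = (3·2² + 9)/(2·2) ≡ 21/4. 4⁻¹ ≡ 6 (mod 23), so λ ≡ 21·6 ≡ 11.
  x = λ² - 2 - 2 = 121 - 4 ≡ 2; y = λ·(2 - 2) - 2 ≡ 21. → (2, 21)
12Q: (2, 21) + (2, 2): same x and y₁ ≡ -y₂, so the sum is 𝒪.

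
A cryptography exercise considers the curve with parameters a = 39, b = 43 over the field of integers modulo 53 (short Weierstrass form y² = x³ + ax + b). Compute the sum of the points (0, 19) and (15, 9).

(9, 40)

(0, 19) + (15, 9). λ = (9 - 19)/(15 - 0) ≡ 43/15 mod 53. 15⁻¹ ≡ 46 (mod 53), so λ ≡ 17.
  x = λ² - 0 - 15 = 289 - 15 ≡ 9; y = λ·(0 - 9) - 19 ≡ 40. → (9, 40)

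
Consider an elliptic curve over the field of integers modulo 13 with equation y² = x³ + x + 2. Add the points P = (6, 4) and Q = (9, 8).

(7, 12)

(6, 4) + (9, 8). λ = (8 - 4)/(9 - 6) ≡ 4/3 mod 13. 3⁻¹ ≡ 9 (mod 13), so λ ≡ 10.
  x = λ² - 6 - 9 = 100 - 15 ≡ 7; y = λ·(6 - 7) - 4 ≡ 12. → (7, 12)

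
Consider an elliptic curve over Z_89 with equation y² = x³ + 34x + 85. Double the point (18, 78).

(58, 52)

tangent at (18, 78): λ = (3·18² + 34)/(2·78) ≡ 27/67. 67⁻¹ ≡ 4 (mod 89) since 67·4 = 268 ≡ 1, so λ ≡ 27·4 ≡ 19.
  x = λ² - 18 - 18 = 361 - 36 ≡ 58; y = λ·(18 - 58) - 78 ≡ 52. → (58, 52)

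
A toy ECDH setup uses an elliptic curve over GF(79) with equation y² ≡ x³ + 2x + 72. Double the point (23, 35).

(34, 55)

tangent at (23, 35): λ = (3·23² + 2)/(2·35) ≡ 9/70. 70⁻¹ ≡ 35 (mod 79), so λ ≡ 9·35 ≡ 78.
  x = λ² - 23 - 23 = 6084 - 46 ≡ 34; y = λ·(23 - 34) - 35 ≡ 55. → (34, 55)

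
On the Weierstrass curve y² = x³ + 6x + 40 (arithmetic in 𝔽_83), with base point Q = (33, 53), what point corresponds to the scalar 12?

Repeated addition: build up to 12Q.
2Q: tangent at (33, 53): λ = (3·33² + 6)/(2·53) ≡ 36/23. 23⁻¹ ≡ 65 (mod 83) since 23·65 = 1495 ≡ 1, so λ ≡ 36·65 ≡ 16.
  x = λ² - 33 - 33 = 256 - 66 ≡ 24; y = λ·(33 - 24) - 53 ≡ 8. → (24, 8)
3Q: (24, 8) + (33, 53). λ = (53 - 8)/(33 - 24) ≡ 45/9 mod 83. 9⁻¹ ≡ 37 (mod 83) since 9·37 = 333 ≡ 1, so λ ≡ 5.
  x = λ² - 24 - 33 = 25 - 57 ≡ 51; y = λ·(24 - 51) - 8 ≡ 23. → (51, 23)
4Q: (51, 23) + (33, 53). λ = (53 - 23)/(33 - 51) ≡ 30/65 mod 83. 65⁻¹ ≡ 23 (mod 83) since 65·23 = 1495 ≡ 1, so λ ≡ 26.
  x = λ² - 51 - 33 = 676 - 84 ≡ 11; y = λ·(51 - 11) - 23 ≡ 21. → (11, 21)
5Q: (11, 21) + (33, 53). λ = (53 - 21)/(33 - 11) ≡ 32/22 mod 83. 22⁻¹ ≡ 34 (mod 83) since 22·34 = 748 ≡ 1, so λ ≡ 9.
  x = λ² - 11 - 33 = 81 - 44 ≡ 37; y = λ·(11 - 37) - 21 ≡ 77. → (37, 77)
6Q: (37, 77) + (33, 53). λ = (53 - 77)/(33 - 37) ≡ 59/79 mod 83. 79⁻¹ ≡ 62 (mod 83) since 79·62 = 4898 ≡ 1, so λ ≡ 6.
  x = λ² - 37 - 33 = 36 - 70 ≡ 49; y = λ·(37 - 49) - 77 ≡ 17. → (49, 17)
7Q: (49, 17) + (33, 53). λ = (53 - 17)/(33 - 49) ≡ 36/67 mod 83. 67⁻¹ ≡ 57 (mod 83), so λ ≡ 60.
  x = λ² - 49 - 33 = 3600 - 82 ≡ 32; y = λ·(49 - 32) - 17 ≡ 7. → (32, 7)
8Q: (32, 7) + (33, 53). λ = (53 - 7)/(33 - 32) ≡ 46/1 mod 83. 1⁻¹ ≡ 1 (mod 83) since 1·1 = 1 ≡ 1, so λ ≡ 46.
  x = λ² - 32 - 33 = 2116 - 65 ≡ 59; y = λ·(32 - 59) - 7 ≡ 79. → (59, 79)
9Q: (59, 79) + (33, 53). λ = (53 - 79)/(33 - 59) ≡ 57/57 mod 83. 57⁻¹ ≡ 67 (mod 83), so λ ≡ 1.
  x = λ² - 59 - 33 = 1 - 92 ≡ 75; y = λ·(59 - 75) - 79 ≡ 71. → (75, 71)
10Q: (75, 71) + (33, 53). λ = (53 - 71)/(33 - 75) ≡ 65/41 mod 83. 41⁻¹ ≡ 81 (mod 83), so λ ≡ 36.
  x = λ² - 75 - 33 = 1296 - 108 ≡ 26; y = λ·(75 - 26) - 71 ≡ 33. → (26, 33)
11Q: (26, 33) + (33, 53). λ = (53 - 33)/(33 - 26) ≡ 20/7 mod 83. 7⁻¹ ≡ 12 (mod 83), so λ ≡ 74.
  x = λ² - 26 - 33 = 5476 - 59 ≡ 22; y = λ·(26 - 22) - 33 ≡ 14. → (22, 14)
12Q: (22, 14) + (33, 53). λ = (53 - 14)/(33 - 22) ≡ 39/11 mod 83. 11⁻¹ ≡ 68 (mod 83), so λ ≡ 79.
  x = λ² - 22 - 33 = 6241 - 55 ≡ 44; y = λ·(22 - 44) - 14 ≡ 74. → (44, 74)

(44, 74)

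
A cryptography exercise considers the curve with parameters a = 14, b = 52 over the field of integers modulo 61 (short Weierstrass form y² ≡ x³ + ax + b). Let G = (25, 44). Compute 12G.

(26, 27)

Repeated addition: build up to 12G.
2G: tangent at (25, 44): λ = (3·25² + 14)/(2·44) ≡ 59/27. 27⁻¹ ≡ 52 (mod 61), so λ ≡ 59·52 ≡ 18.
  x = λ² - 25 - 25 = 324 - 50 ≡ 30; y = λ·(25 - 30) - 44 ≡ 49. → (30, 49)
3G: (30, 49) + (25, 44). λ = (44 - 49)/(25 - 30) ≡ 56/56 mod 61. 56⁻¹ ≡ 12 (mod 61) since 56·12 = 672 ≡ 1, so λ ≡ 1.
  x = λ² - 30 - 25 = 1 - 55 ≡ 7; y = λ·(30 - 7) - 49 ≡ 35. → (7, 35)
4G: (7, 35) + (25, 44). λ = (44 - 35)/(25 - 7) ≡ 9/18 mod 61. 18⁻¹ ≡ 17 (mod 61), so λ ≡ 31.
  x = λ² - 7 - 25 = 961 - 32 ≡ 14; y = λ·(7 - 14) - 35 ≡ 53. → (14, 53)
5G: (14, 53) + (25, 44). λ = (44 - 53)/(25 - 14) ≡ 52/11 mod 61. 11⁻¹ ≡ 50 (mod 61), so λ ≡ 38.
  x = λ² - 14 - 25 = 1444 - 39 ≡ 2; y = λ·(14 - 2) - 53 ≡ 37. → (2, 37)
6G: (2, 37) + (25, 44). λ = (44 - 37)/(25 - 2) ≡ 7/23 mod 61. 23⁻¹ ≡ 8 (mod 61), so λ ≡ 56.
  x = λ² - 2 - 25 = 3136 - 27 ≡ 59; y = λ·(2 - 59) - 37 ≡ 4. → (59, 4)
7G: (59, 4) + (25, 44). λ = (44 - 4)/(25 - 59) ≡ 40/27 mod 61. 27⁻¹ ≡ 52 (mod 61), so λ ≡ 6.
  x = λ² - 59 - 25 = 36 - 84 ≡ 13; y = λ·(59 - 13) - 4 ≡ 28. → (13, 28)
8G: (13, 28) + (25, 44). λ = (44 - 28)/(25 - 13) ≡ 16/12 mod 61. 12⁻¹ ≡ 56 (mod 61) since 12·56 = 672 ≡ 1, so λ ≡ 42.
  x = λ² - 13 - 25 = 1764 - 38 ≡ 18; y = λ·(13 - 18) - 28 ≡ 6. → (18, 6)
9G: (18, 6) + (25, 44). λ = (44 - 6)/(25 - 18) ≡ 38/7 mod 61. 7⁻¹ ≡ 35 (mod 61), so λ ≡ 49.
  x = λ² - 18 - 25 = 2401 - 43 ≡ 40; y = λ·(18 - 40) - 6 ≡ 14. → (40, 14)
10G: (40, 14) + (25, 44). λ = (44 - 14)/(25 - 40) ≡ 30/46 mod 61. 46⁻¹ ≡ 4 (mod 61), so λ ≡ 59.
  x = λ² - 40 - 25 = 3481 - 65 ≡ 0; y = λ·(40 - 0) - 14 ≡ 28. → (0, 28)
11G: (0, 28) + (25, 44). λ = (44 - 28)/(25 - 0) ≡ 16/25 mod 61. 25⁻¹ ≡ 22 (mod 61), so λ ≡ 47.
  x = λ² - 0 - 25 = 2209 - 25 ≡ 49; y = λ·(0 - 49) - 28 ≡ 48. → (49, 48)
12G: (49, 48) + (25, 44). λ = (44 - 48)/(25 - 49) ≡ 57/37 mod 61. 37⁻¹ ≡ 33 (mod 61), so λ ≡ 51.
  x = λ² - 49 - 25 = 2601 - 74 ≡ 26; y = λ·(49 - 26) - 48 ≡ 27. → (26, 27)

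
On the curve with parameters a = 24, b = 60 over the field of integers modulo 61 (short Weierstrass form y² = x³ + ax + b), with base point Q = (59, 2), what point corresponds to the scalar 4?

Double-and-add on 4 = (100)₂. Start with Q = (59, 2) for the leading 1-bit.
double: tangent at (59, 2): λ = (3·59² + 24)/(2·2) ≡ 36/4. 4⁻¹ ≡ 46 (mod 61) since 4·46 = 184 ≡ 1, so λ ≡ 36·46 ≡ 9.
  x = λ² - 59 - 59 = 81 - 118 ≡ 24; y = λ·(59 - 24) - 2 ≡ 8. → (24, 8)
double: tangent at (24, 8): λ = (3·24² + 24)/(2·8) ≡ 44/16. 16⁻¹ ≡ 42 (mod 61), so λ ≡ 44·42 ≡ 18.
  x = λ² - 24 - 24 = 324 - 48 ≡ 32; y = λ·(24 - 32) - 8 ≡ 31. → (32, 31)

(32, 31)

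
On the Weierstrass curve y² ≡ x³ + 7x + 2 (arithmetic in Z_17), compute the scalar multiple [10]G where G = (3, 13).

(10, 16)

Repeated addition: build up to 10G.
2G: tangent at (3, 13): λ = (3·3² + 7)/(2·13) ≡ 0/9. 9⁻¹ ≡ 2 (mod 17), so λ ≡ 0·2 ≡ 0.
  x = λ² - 3 - 3 = 0 - 6 ≡ 11; y = λ·(3 - 11) - 13 ≡ 4. → (11, 4)
3G: (11, 4) + (3, 13). λ = (13 - 4)/(3 - 11) ≡ 9/9 mod 17. 9⁻¹ ≡ 2 (mod 17), so λ ≡ 1.
  x = λ² - 11 - 3 = 1 - 14 ≡ 4; y = λ·(11 - 4) - 4 ≡ 3. → (4, 3)
4G: (4, 3) + (3, 13). λ = (13 - 3)/(3 - 4) ≡ 10/16 mod 17. 16⁻¹ ≡ 16 (mod 17), so λ ≡ 7.
  x = λ² - 4 - 3 = 49 - 7 ≡ 8; y = λ·(4 - 8) - 3 ≡ 3. → (8, 3)
5G: (8, 3) + (3, 13). λ = (13 - 3)/(3 - 8) ≡ 10/12 mod 17. 12⁻¹ ≡ 10 (mod 17) since 12·10 = 120 ≡ 1, so λ ≡ 15.
  x = λ² - 8 - 3 = 225 - 11 ≡ 10; y = λ·(8 - 10) - 3 ≡ 1. → (10, 1)
6G: (10, 1) + (3, 13). λ = (13 - 1)/(3 - 10) ≡ 12/10 mod 17. 10⁻¹ ≡ 12 (mod 17), so λ ≡ 8.
  x = λ² - 10 - 3 = 64 - 13 ≡ 0; y = λ·(10 - 0) - 1 ≡ 11. → (0, 11)
7G: (0, 11) + (3, 13). λ = (13 - 11)/(3 - 0) ≡ 2/3 mod 17. 3⁻¹ ≡ 6 (mod 17), so λ ≡ 12.
  x = λ² - 0 - 3 = 144 - 3 ≡ 5; y = λ·(0 - 5) - 11 ≡ 14. → (5, 14)
8G: (5, 14) + (3, 13). λ = (13 - 14)/(3 - 5) ≡ 16/15 mod 17. 15⁻¹ ≡ 8 (mod 17), so λ ≡ 9.
  x = λ² - 5 - 3 = 81 - 8 ≡ 5; y = λ·(5 - 5) - 14 ≡ 3. → (5, 3)
9G: (5, 3) + (3, 13). λ = (13 - 3)/(3 - 5) ≡ 10/15 mod 17. 15⁻¹ ≡ 8 (mod 17) since 15·8 = 120 ≡ 1, so λ ≡ 12.
  x = λ² - 5 - 3 = 144 - 8 ≡ 0; y = λ·(5 - 0) - 3 ≡ 6. → (0, 6)
10G: (0, 6) + (3, 13). λ = (13 - 6)/(3 - 0) ≡ 7/3 mod 17. 3⁻¹ ≡ 6 (mod 17), so λ ≡ 8.
  x = λ² - 0 - 3 = 64 - 3 ≡ 10; y = λ·(0 - 10) - 6 ≡ 16. → (10, 16)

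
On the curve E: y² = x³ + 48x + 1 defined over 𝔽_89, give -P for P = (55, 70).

(55, 19)

-(55, 70) = (55, -70 mod 89) = (55, 19).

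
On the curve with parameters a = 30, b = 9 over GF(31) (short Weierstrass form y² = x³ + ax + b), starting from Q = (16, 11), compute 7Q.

Double-and-add on 7 = (111)₂. Start with Q = (16, 11) for the leading 1-bit.
double: tangent at (16, 11): λ = (3·16² + 30)/(2·11) ≡ 23/22. 22⁻¹ ≡ 24 (mod 31) since 22·24 = 528 ≡ 1, so λ ≡ 23·24 ≡ 25.
  x = λ² - 16 - 16 = 625 - 32 ≡ 4; y = λ·(16 - 4) - 11 ≡ 10. → (4, 10)
add Q: (4, 10) + (16, 11). λ = (11 - 10)/(16 - 4) ≡ 1/12 mod 31. 12⁻¹ ≡ 13 (mod 31), so λ ≡ 13.
  x = λ² - 4 - 16 = 169 - 20 ≡ 25; y = λ·(4 - 25) - 10 ≡ 27. → (25, 27)
double: tangent at (25, 27): λ = (3·25² + 30)/(2·27) ≡ 14/23. 23⁻¹ ≡ 27 (mod 31), so λ ≡ 14·27 ≡ 6.
  x = λ² - 25 - 25 = 36 - 50 ≡ 17; y = λ·(25 - 17) - 27 ≡ 21. → (17, 21)
add Q: (17, 21) + (16, 11). λ = (11 - 21)/(16 - 17) ≡ 21/30 mod 31. 30⁻¹ ≡ 30 (mod 31), so λ ≡ 10.
  x = λ² - 17 - 16 = 100 - 33 ≡ 5; y = λ·(17 - 5) - 21 ≡ 6. → (5, 6)

(5, 6)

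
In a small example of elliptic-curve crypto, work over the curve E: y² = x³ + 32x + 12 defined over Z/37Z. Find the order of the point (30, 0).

2P: (30, 0) + (30, 0): same x and y₁ ≡ -y₂, so the sum is the point at infinity.
2P = the point at infinity, so the order is 2.

2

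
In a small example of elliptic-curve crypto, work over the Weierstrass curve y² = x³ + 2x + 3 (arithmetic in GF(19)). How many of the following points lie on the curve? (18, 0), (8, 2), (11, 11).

2

(18, 0): 0² ≡ 0, rhs ≡ 0 → on.
(8, 2): 2² ≡ 4, rhs ≡ 18 → off.
(11, 11): 11² ≡ 7, rhs ≡ 7 → on.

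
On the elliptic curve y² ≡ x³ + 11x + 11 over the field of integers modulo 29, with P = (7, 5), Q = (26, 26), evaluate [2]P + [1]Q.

First 2P:
Repeated addition: build up to 2P.
2P: tangent at (7, 5): λ = (3·7² + 11)/(2·5) ≡ 13/10. 10⁻¹ ≡ 3 (mod 29), so λ ≡ 13·3 ≡ 10.
  x = λ² - 7 - 7 = 100 - 14 ≡ 28; y = λ·(7 - 28) - 5 ≡ 17. → (28, 17)
2P = (28, 17).
Finally 2P + Q:
(28, 17) + (26, 26). λ = (26 - 17)/(26 - 28) ≡ 9/27 mod 29. 27⁻¹ ≡ 14 (mod 29), so λ ≡ 10.
  x = λ² - 28 - 26 = 100 - 54 ≡ 17; y = λ·(28 - 17) - 17 ≡ 6. → (17, 6)

(17, 6)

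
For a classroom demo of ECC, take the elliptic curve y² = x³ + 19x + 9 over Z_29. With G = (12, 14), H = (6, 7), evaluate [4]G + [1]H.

First 4G:
Repeated addition: build up to 4G.
2G: tangent at (12, 14): λ = (3·12² + 19)/(2·14) ≡ 16/28. 28⁻¹ ≡ 28 (mod 29), so λ ≡ 16·28 ≡ 13.
  x = λ² - 12 - 12 = 169 - 24 ≡ 0; y = λ·(12 - 0) - 14 ≡ 26. → (0, 26)
3G: (0, 26) + (12, 14). λ = (14 - 26)/(12 - 0) ≡ 17/12 mod 29. 12⁻¹ ≡ 17 (mod 29), so λ ≡ 28.
  x = λ² - 0 - 12 = 784 - 12 ≡ 18; y = λ·(0 - 18) - 26 ≡ 21. → (18, 21)
4G: (18, 21) + (12, 14). λ = (14 - 21)/(12 - 18) ≡ 22/23 mod 29. 23⁻¹ ≡ 24 (mod 29), so λ ≡ 6.
  x = λ² - 18 - 12 = 36 - 30 ≡ 6; y = λ·(18 - 6) - 21 ≡ 22. → (6, 22)
4G = (6, 22).
Finally 4G + H:
(6, 22) + (6, 7): same x and y₁ ≡ -y₂, so the sum is O.

O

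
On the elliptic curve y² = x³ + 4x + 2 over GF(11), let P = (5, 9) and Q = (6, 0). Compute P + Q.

(4, 4)

(5, 9) + (6, 0). λ = (0 - 9)/(6 - 5) ≡ 2/1 mod 11. 1⁻¹ ≡ 1 (mod 11) since 1·1 = 1 ≡ 1, so λ ≡ 2.
  x = λ² - 5 - 6 = 4 - 11 ≡ 4; y = λ·(5 - 4) - 9 ≡ 4. → (4, 4)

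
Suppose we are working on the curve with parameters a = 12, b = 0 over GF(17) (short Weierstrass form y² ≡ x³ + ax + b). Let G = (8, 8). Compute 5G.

Double-and-add on 5 = (101)₂. Start with G = (8, 8) for the leading 1-bit.
double: tangent at (8, 8): λ = (3·8² + 12)/(2·8) ≡ 0/16. 16⁻¹ ≡ 16 (mod 17), so λ ≡ 0·16 ≡ 0.
  x = λ² - 8 - 8 = 0 - 16 ≡ 1; y = λ·(8 - 1) - 8 ≡ 9. → (1, 9)
double: tangent at (1, 9): λ = (3·1² + 12)/(2·9) ≡ 15/1. 1⁻¹ ≡ 1 (mod 17), so λ ≡ 15·1 ≡ 15.
  x = λ² - 1 - 1 = 225 - 2 ≡ 2; y = λ·(1 - 2) - 9 ≡ 10. → (2, 10)
add G: (2, 10) + (8, 8). λ = (8 - 10)/(8 - 2) ≡ 15/6 mod 17. 6⁻¹ ≡ 3 (mod 17), so λ ≡ 11.
  x = λ² - 2 - 8 = 121 - 10 ≡ 9; y = λ·(2 - 9) - 10 ≡ 15. → (9, 15)

(9, 15)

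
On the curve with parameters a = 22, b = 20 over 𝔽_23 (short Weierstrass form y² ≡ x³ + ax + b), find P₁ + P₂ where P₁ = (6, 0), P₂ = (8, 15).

(6, 0) + (8, 15). λ = (15 - 0)/(8 - 6) ≡ 15/2 mod 23. 2⁻¹ ≡ 12 (mod 23), so λ ≡ 19.
  x = λ² - 6 - 8 = 361 - 14 ≡ 2; y = λ·(6 - 2) - 0 ≡ 7. → (2, 7)

(2, 7)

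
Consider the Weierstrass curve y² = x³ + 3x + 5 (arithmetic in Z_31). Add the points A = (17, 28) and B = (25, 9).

(30, 30)

(17, 28) + (25, 9). λ = (9 - 28)/(25 - 17) ≡ 12/8 mod 31. 8⁻¹ ≡ 4 (mod 31) since 8·4 = 32 ≡ 1, so λ ≡ 17.
  x = λ² - 17 - 25 = 289 - 42 ≡ 30; y = λ·(17 - 30) - 28 ≡ 30. → (30, 30)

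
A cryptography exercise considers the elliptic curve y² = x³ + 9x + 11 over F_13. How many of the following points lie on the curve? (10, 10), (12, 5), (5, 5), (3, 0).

(10, 10): 10² ≡ 9, rhs ≡ 9 → on.
(12, 5): 5² ≡ 12, rhs ≡ 1 → off.
(5, 5): 5² ≡ 12, rhs ≡ 12 → on.
(3, 0): 0² ≡ 0, rhs ≡ 0 → on.

3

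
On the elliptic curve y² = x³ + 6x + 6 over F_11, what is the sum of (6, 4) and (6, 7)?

The two points share x = 6 and their y-coordinates satisfy 4 + 7 ≡ 0 (mod 11), so they are inverses. Their sum is O.

O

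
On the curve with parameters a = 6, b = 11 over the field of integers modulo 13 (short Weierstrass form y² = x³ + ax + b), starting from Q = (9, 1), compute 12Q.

Repeated addition: build up to 12Q.
2Q: tangent at (9, 1): λ = (3·9² + 6)/(2·1) ≡ 2/2. 2⁻¹ ≡ 7 (mod 13), so λ ≡ 2·7 ≡ 1.
  x = λ² - 9 - 9 = 1 - 18 ≡ 9; y = λ·(9 - 9) - 1 ≡ 12. → (9, 12)
3Q: (9, 12) + (9, 1): same x and y₁ ≡ -y₂, so the sum is 𝒪.
4Q: 𝒪 + (9, 1) = (9, 1) (identity).
5Q: tangent at (9, 1): λ = (3·9² + 6)/(2·1) ≡ 2/2. 2⁻¹ ≡ 7 (mod 13), so λ ≡ 2·7 ≡ 1.
  x = λ² - 9 - 9 = 1 - 18 ≡ 9; y = λ·(9 - 9) - 1 ≡ 12. → (9, 12)
6Q: (9, 12) + (9, 1): same x and y₁ ≡ -y₂, so the sum is 𝒪.
7Q: 𝒪 + (9, 1) = (9, 1) (identity).
8Q: tangent at (9, 1): λ = (3·9² + 6)/(2·1) ≡ 2/2. 2⁻¹ ≡ 7 (mod 13) since 2·7 = 14 ≡ 1, so λ ≡ 2·7 ≡ 1.
  x = λ² - 9 - 9 = 1 - 18 ≡ 9; y = λ·(9 - 9) - 1 ≡ 12. → (9, 12)
9Q: (9, 12) + (9, 1): same x and y₁ ≡ -y₂, so the sum is 𝒪.
10Q: 𝒪 + (9, 1) = (9, 1) (identity).
11Q: tangent at (9, 1): λ = (3·9² + 6)/(2·1) ≡ 2/2. 2⁻¹ ≡ 7 (mod 13), so λ ≡ 2·7 ≡ 1.
  x = λ² - 9 - 9 = 1 - 18 ≡ 9; y = λ·(9 - 9) - 1 ≡ 12. → (9, 12)
12Q: (9, 12) + (9, 1): same x and y₁ ≡ -y₂, so the sum is 𝒪.

O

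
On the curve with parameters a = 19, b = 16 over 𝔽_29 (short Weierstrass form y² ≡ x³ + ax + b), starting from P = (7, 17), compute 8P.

Double-and-add on 8 = (1000)₂. Start with P = (7, 17) for the leading 1-bit.
double: tangent at (7, 17): λ = (3·7² + 19)/(2·17) ≡ 21/5. 5⁻¹ ≡ 6 (mod 29) since 5·6 = 30 ≡ 1, so λ ≡ 21·6 ≡ 10.
  x = λ² - 7 - 7 = 100 - 14 ≡ 28; y = λ·(7 - 28) - 17 ≡ 5. → (28, 5)
double: tangent at (28, 5): λ = (3·28² + 19)/(2·5) ≡ 22/10. 10⁻¹ ≡ 3 (mod 29) since 10·3 = 30 ≡ 1, so λ ≡ 22·3 ≡ 8.
  x = λ² - 28 - 28 = 64 - 56 ≡ 8; y = λ·(28 - 8) - 5 ≡ 10. → (8, 10)
double: tangent at (8, 10): λ = (3·8² + 19)/(2·10) ≡ 8/20. 20⁻¹ ≡ 16 (mod 29) since 20·16 = 320 ≡ 1, so λ ≡ 8·16 ≡ 12.
  x = λ² - 8 - 8 = 144 - 16 ≡ 12; y = λ·(8 - 12) - 10 ≡ 0. → (12, 0)

(12, 0)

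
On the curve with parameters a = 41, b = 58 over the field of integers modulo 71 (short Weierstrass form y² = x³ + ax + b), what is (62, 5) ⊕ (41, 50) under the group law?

(62, 5) + (41, 50). λ = (50 - 5)/(41 - 62) ≡ 45/50 mod 71. 50⁻¹ ≡ 27 (mod 71), so λ ≡ 8.
  x = λ² - 62 - 41 = 64 - 103 ≡ 32; y = λ·(62 - 32) - 5 ≡ 22. → (32, 22)

(32, 22)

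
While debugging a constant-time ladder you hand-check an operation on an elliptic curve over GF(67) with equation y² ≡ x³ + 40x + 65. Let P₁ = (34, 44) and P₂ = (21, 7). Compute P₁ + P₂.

(9, 22)

(34, 44) + (21, 7). λ = (7 - 44)/(21 - 34) ≡ 30/54 mod 67. 54⁻¹ ≡ 36 (mod 67), so λ ≡ 8.
  x = λ² - 34 - 21 = 64 - 55 ≡ 9; y = λ·(34 - 9) - 44 ≡ 22. → (9, 22)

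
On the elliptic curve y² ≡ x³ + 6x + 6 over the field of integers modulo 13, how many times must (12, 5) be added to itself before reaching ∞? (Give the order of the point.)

2P: tangent at (12, 5): λ = (3·12² + 6)/(2·5) ≡ 9/10. 10⁻¹ ≡ 4 (mod 13), so λ ≡ 9·4 ≡ 10.
  x = λ² - 12 - 12 = 100 - 24 ≡ 11; y = λ·(12 - 11) - 5 ≡ 5. → (11, 5)
3P: (11, 5) + (12, 5). λ = (5 - 5)/(12 - 11) ≡ 0/1 mod 13. 1⁻¹ ≡ 1 (mod 13) since 1·1 = 1 ≡ 1, so λ ≡ 0.
  x = λ² - 11 - 12 = 0 - 23 ≡ 3; y = λ·(11 - 3) - 5 ≡ 8. → (3, 8)
4P: (3, 8) + (12, 5). λ = (5 - 8)/(12 - 3) ≡ 10/9 mod 13. 9⁻¹ ≡ 3 (mod 13), so λ ≡ 4.
  x = λ² - 3 - 12 = 16 - 15 ≡ 1; y = λ·(3 - 1) - 8 ≡ 0. → (1, 0)
5P: (1, 0) + (12, 5). λ = (5 - 0)/(12 - 1) ≡ 5/11 mod 13. 11⁻¹ ≡ 6 (mod 13) since 11·6 = 66 ≡ 1, so λ ≡ 4.
  x = λ² - 1 - 12 = 16 - 13 ≡ 3; y = λ·(1 - 3) - 0 ≡ 5. → (3, 5)
6P: (3, 5) + (12, 5). λ = (5 - 5)/(12 - 3) ≡ 0/9 mod 13. 9⁻¹ ≡ 3 (mod 13), so λ ≡ 0.
  x = λ² - 3 - 12 = 0 - 15 ≡ 11; y = λ·(3 - 11) - 5 ≡ 8. → (11, 8)
7P: (11, 8) + (12, 5). λ = (5 - 8)/(12 - 11) ≡ 10/1 mod 13. 1⁻¹ ≡ 1 (mod 13), so λ ≡ 10.
  x = λ² - 11 - 12 = 100 - 23 ≡ 12; y = λ·(11 - 12) - 8 ≡ 8. → (12, 8)
8P: (12, 8) + (12, 5): same x and y₁ ≡ -y₂, so the sum is ∞.
8P = ∞, so the order is 8.

8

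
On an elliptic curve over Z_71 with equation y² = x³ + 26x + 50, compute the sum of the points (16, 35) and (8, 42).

(40, 57)

(16, 35) + (8, 42). λ = (42 - 35)/(8 - 16) ≡ 7/63 mod 71. 63⁻¹ ≡ 62 (mod 71), so λ ≡ 8.
  x = λ² - 16 - 8 = 64 - 24 ≡ 40; y = λ·(16 - 40) - 35 ≡ 57. → (40, 57)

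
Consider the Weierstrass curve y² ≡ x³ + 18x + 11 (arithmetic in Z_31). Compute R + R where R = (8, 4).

tangent at (8, 4): λ = (3·8² + 18)/(2·4) ≡ 24/8. 8⁻¹ ≡ 4 (mod 31) since 8·4 = 32 ≡ 1, so λ ≡ 24·4 ≡ 3.
  x = λ² - 8 - 8 = 9 - 16 ≡ 24; y = λ·(8 - 24) - 4 ≡ 10. → (24, 10)

(24, 10)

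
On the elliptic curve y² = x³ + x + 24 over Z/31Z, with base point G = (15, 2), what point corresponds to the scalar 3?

Repeated addition: build up to 3G.
2G: tangent at (15, 2): λ = (3·15² + 1)/(2·2) ≡ 25/4. 4⁻¹ ≡ 8 (mod 31) since 4·8 = 32 ≡ 1, so λ ≡ 25·8 ≡ 14.
  x = λ² - 15 - 15 = 196 - 30 ≡ 11; y = λ·(15 - 11) - 2 ≡ 23. → (11, 23)
3G: (11, 23) + (15, 2). λ = (2 - 23)/(15 - 11) ≡ 10/4 mod 31. 4⁻¹ ≡ 8 (mod 31), so λ ≡ 18.
  x = λ² - 11 - 15 = 324 - 26 ≡ 19; y = λ·(11 - 19) - 23 ≡ 19. → (19, 19)

(19, 19)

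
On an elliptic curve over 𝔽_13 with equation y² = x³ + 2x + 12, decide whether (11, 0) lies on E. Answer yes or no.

yes

y² = 0² ≡ 0; x³ + 2x + 12 = 1365 ≡ 0 (mod 13). 0 = 0.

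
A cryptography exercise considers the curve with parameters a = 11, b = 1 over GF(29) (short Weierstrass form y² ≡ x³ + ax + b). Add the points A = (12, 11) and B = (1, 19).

(23, 26)

(12, 11) + (1, 19). λ = (19 - 11)/(1 - 12) ≡ 8/18 mod 29. 18⁻¹ ≡ 21 (mod 29), so λ ≡ 23.
  x = λ² - 12 - 1 = 529 - 13 ≡ 23; y = λ·(12 - 23) - 11 ≡ 26. → (23, 26)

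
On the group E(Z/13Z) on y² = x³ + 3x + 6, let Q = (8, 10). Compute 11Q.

Repeated addition: build up to 11Q.
2Q: tangent at (8, 10): λ = (3·8² + 3)/(2·10) ≡ 0/7. 7⁻¹ ≡ 2 (mod 13) since 7·2 = 14 ≡ 1, so λ ≡ 0·2 ≡ 0.
  x = λ² - 8 - 8 = 0 - 16 ≡ 10; y = λ·(8 - 10) - 10 ≡ 3. → (10, 3)
3Q: (10, 3) + (8, 10). λ = (10 - 3)/(8 - 10) ≡ 7/11 mod 13. 11⁻¹ ≡ 6 (mod 13), so λ ≡ 3.
  x = λ² - 10 - 8 = 9 - 18 ≡ 4; y = λ·(10 - 4) - 3 ≡ 2. → (4, 2)
4Q: (4, 2) + (8, 10). λ = (10 - 2)/(8 - 4) ≡ 8/4 mod 13. 4⁻¹ ≡ 10 (mod 13) since 4·10 = 40 ≡ 1, so λ ≡ 2.
  x = λ² - 4 - 8 = 4 - 12 ≡ 5; y = λ·(4 - 5) - 2 ≡ 9. → (5, 9)
5Q: (5, 9) + (8, 10). λ = (10 - 9)/(8 - 5) ≡ 1/3 mod 13. 3⁻¹ ≡ 9 (mod 13), so λ ≡ 9.
  x = λ² - 5 - 8 = 81 - 13 ≡ 3; y = λ·(5 - 3) - 9 ≡ 9. → (3, 9)
6Q: (3, 9) + (8, 10). λ = (10 - 9)/(8 - 3) ≡ 1/5 mod 13. 5⁻¹ ≡ 8 (mod 13), so λ ≡ 8.
  x = λ² - 3 - 8 = 64 - 11 ≡ 1; y = λ·(3 - 1) - 9 ≡ 7. → (1, 7)
7Q: (1, 7) + (8, 10). λ = (10 - 7)/(8 - 1) ≡ 3/7 mod 13. 7⁻¹ ≡ 2 (mod 13) since 7·2 = 14 ≡ 1, so λ ≡ 6.
  x = λ² - 1 - 8 = 36 - 9 ≡ 1; y = λ·(1 - 1) - 7 ≡ 6. → (1, 6)
8Q: (1, 6) + (8, 10). λ = (10 - 6)/(8 - 1) ≡ 4/7 mod 13. 7⁻¹ ≡ 2 (mod 13), so λ ≡ 8.
  x = λ² - 1 - 8 = 64 - 9 ≡ 3; y = λ·(1 - 3) - 6 ≡ 4. → (3, 4)
9Q: (3, 4) + (8, 10). λ = (10 - 4)/(8 - 3) ≡ 6/5 mod 13. 5⁻¹ ≡ 8 (mod 13), so λ ≡ 9.
  x = λ² - 3 - 8 = 81 - 11 ≡ 5; y = λ·(3 - 5) - 4 ≡ 4. → (5, 4)
10Q: (5, 4) + (8, 10). λ = (10 - 4)/(8 - 5) ≡ 6/3 mod 13. 3⁻¹ ≡ 9 (mod 13), so λ ≡ 2.
  x = λ² - 5 - 8 = 4 - 13 ≡ 4; y = λ·(5 - 4) - 4 ≡ 11. → (4, 11)
11Q: (4, 11) + (8, 10). λ = (10 - 11)/(8 - 4) ≡ 12/4 mod 13. 4⁻¹ ≡ 10 (mod 13), so λ ≡ 3.
  x = λ² - 4 - 8 = 9 - 12 ≡ 10; y = λ·(4 - 10) - 11 ≡ 10. → (10, 10)

(10, 10)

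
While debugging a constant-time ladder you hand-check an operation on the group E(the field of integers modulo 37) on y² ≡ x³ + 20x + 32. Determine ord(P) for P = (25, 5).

2P: tangent at (25, 5): λ = (3·25² + 20)/(2·5) ≡ 8/10. 10⁻¹ ≡ 26 (mod 37), so λ ≡ 8·26 ≡ 23.
  x = λ² - 25 - 25 = 529 - 50 ≡ 35; y = λ·(25 - 35) - 5 ≡ 24. → (35, 24)
3P: (35, 24) + (25, 5). λ = (5 - 24)/(25 - 35) ≡ 18/27 mod 37. 27⁻¹ ≡ 11 (mod 37), so λ ≡ 13.
  x = λ² - 35 - 25 = 169 - 60 ≡ 35; y = λ·(35 - 35) - 24 ≡ 13. → (35, 13)
4P: (35, 13) + (25, 5). λ = (5 - 13)/(25 - 35) ≡ 29/27 mod 37. 27⁻¹ ≡ 11 (mod 37), so λ ≡ 23.
  x = λ² - 35 - 25 = 529 - 60 ≡ 25; y = λ·(35 - 25) - 13 ≡ 32. → (25, 32)
5P: (25, 32) + (25, 5): same x and y₁ ≡ -y₂, so the sum is O.
5P = O, so the order is 5.

5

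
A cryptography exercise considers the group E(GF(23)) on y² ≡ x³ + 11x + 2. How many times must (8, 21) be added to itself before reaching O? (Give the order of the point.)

3

2P: tangent at (8, 21): λ = (3·8² + 11)/(2·21) ≡ 19/19. 19⁻¹ ≡ 17 (mod 23), so λ ≡ 19·17 ≡ 1.
  x = λ² - 8 - 8 = 1 - 16 ≡ 8; y = λ·(8 - 8) - 21 ≡ 2. → (8, 2)
3P: (8, 2) + (8, 21): same x and y₁ ≡ -y₂, so the sum is O.
3P = O, so the order is 3.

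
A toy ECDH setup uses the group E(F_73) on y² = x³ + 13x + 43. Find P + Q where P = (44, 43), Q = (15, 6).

(44, 43) + (15, 6). λ = (6 - 43)/(15 - 44) ≡ 36/44 mod 73. 44⁻¹ ≡ 5 (mod 73), so λ ≡ 34.
  x = λ² - 44 - 15 = 1156 - 59 ≡ 2; y = λ·(44 - 2) - 43 ≡ 71. → (2, 71)

(2, 71)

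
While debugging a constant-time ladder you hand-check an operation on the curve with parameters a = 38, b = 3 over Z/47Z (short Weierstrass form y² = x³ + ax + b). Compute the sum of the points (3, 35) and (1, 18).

(33, 39)

(3, 35) + (1, 18). λ = (18 - 35)/(1 - 3) ≡ 30/45 mod 47. 45⁻¹ ≡ 23 (mod 47), so λ ≡ 32.
  x = λ² - 3 - 1 = 1024 - 4 ≡ 33; y = λ·(3 - 33) - 35 ≡ 39. → (33, 39)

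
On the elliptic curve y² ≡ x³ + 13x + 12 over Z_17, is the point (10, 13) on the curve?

no

y² = 13² ≡ 16; x³ + 13x + 12 = 1142 ≡ 3 (mod 17). 16 ≠ 3.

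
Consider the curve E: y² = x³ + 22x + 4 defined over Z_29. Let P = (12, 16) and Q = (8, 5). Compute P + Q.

(12, 16) + (8, 5). λ = (5 - 16)/(8 - 12) ≡ 18/25 mod 29. 25⁻¹ ≡ 7 (mod 29), so λ ≡ 10.
  x = λ² - 12 - 8 = 100 - 20 ≡ 22; y = λ·(12 - 22) - 16 ≡ 0. → (22, 0)

(22, 0)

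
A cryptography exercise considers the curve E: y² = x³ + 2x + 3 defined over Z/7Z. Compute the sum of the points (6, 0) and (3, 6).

(2, 6)

(6, 0) + (3, 6). λ = (6 - 0)/(3 - 6) ≡ 6/4 mod 7. 4⁻¹ ≡ 2 (mod 7), so λ ≡ 5.
  x = λ² - 6 - 3 = 25 - 9 ≡ 2; y = λ·(6 - 2) - 0 ≡ 6. → (2, 6)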